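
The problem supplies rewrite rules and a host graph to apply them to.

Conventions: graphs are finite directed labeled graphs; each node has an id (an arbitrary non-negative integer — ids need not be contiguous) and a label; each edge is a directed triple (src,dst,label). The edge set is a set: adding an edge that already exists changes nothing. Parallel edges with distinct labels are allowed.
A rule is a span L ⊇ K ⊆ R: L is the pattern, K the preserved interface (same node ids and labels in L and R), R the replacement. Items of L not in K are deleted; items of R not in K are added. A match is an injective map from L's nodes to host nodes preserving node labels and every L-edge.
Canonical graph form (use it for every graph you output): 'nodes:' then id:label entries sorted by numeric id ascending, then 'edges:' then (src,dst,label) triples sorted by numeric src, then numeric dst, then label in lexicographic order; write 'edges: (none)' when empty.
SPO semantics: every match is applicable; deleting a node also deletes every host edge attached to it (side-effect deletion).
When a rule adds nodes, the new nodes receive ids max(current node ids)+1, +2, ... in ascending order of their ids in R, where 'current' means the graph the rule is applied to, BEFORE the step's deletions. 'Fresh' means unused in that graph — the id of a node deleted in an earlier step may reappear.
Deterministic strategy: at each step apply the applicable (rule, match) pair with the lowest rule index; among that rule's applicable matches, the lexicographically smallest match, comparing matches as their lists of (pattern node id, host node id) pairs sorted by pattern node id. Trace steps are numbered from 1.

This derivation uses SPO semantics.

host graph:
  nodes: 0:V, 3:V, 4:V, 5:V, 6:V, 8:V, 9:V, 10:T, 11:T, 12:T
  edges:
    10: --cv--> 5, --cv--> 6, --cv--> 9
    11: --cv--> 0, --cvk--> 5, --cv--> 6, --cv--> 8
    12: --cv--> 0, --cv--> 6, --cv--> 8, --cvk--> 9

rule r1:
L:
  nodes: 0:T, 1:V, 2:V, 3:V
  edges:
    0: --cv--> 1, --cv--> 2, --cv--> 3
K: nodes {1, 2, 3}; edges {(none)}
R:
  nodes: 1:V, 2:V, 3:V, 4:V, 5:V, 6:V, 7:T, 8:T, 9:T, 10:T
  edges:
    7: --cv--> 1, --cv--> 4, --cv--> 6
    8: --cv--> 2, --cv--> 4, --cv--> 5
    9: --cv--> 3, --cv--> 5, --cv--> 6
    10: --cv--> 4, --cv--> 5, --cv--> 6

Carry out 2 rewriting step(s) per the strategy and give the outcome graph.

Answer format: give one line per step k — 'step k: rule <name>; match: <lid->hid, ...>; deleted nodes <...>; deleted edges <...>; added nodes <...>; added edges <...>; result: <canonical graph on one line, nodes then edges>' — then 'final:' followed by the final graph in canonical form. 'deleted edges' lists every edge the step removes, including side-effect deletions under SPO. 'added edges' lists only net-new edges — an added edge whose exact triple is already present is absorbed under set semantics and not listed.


step 1: rule r1; match: 0->10, 1->5, 2->6, 3->9; deleted nodes 10; deleted edges (10,5,cv); (10,6,cv); (10,9,cv); added nodes 13, 14, 15, 16, 17, 18, 19; added edges (16,5,cv); (16,13,cv); (16,15,cv); (17,6,cv); (17,13,cv); (17,14,cv); (18,9,cv); (18,14,cv); (18,15,cv); (19,13,cv); (19,14,cv); (19,15,cv); result: nodes: 0:V, 3:V, 4:V, 5:V, 6:V, 8:V, 9:V, 11:T, 12:T, 13:V, 14:V, 15:V, 16:T, 17:T, 18:T, 19:T edges: (11,0,cv); (11,5,cvk); (11,6,cv); (11,8,cv); (12,0,cv); (12,6,cv); (12,8,cv); (12,9,cvk); (16,5,cv); (16,13,cv); (16,15,cv); (17,6,cv); (17,13,cv); (17,14,cv); (18,9,cv); (18,14,cv); (18,15,cv); (19,13,cv); (19,14,cv); (19,15,cv)
step 2: rule r1; match: 0->11, 1->0, 2->6, 3->8; deleted nodes 11; deleted edges (11,0,cv); (11,5,cvk); (11,6,cv); (11,8,cv); added nodes 20, 21, 22, 23, 24, 25, 26; added edges (23,0,cv); (23,20,cv); (23,22,cv); (24,6,cv); (24,20,cv); (24,21,cv); (25,8,cv); (25,21,cv); (25,22,cv); (26,20,cv); (26,21,cv); (26,22,cv); result: nodes: 0:V, 3:V, 4:V, 5:V, 6:V, 8:V, 9:V, 12:T, 13:V, 14:V, 15:V, 16:T, 17:T, 18:T, 19:T, 20:V, 21:V, 22:V, 23:T, 24:T, 25:T, 26:T edges: (12,0,cv); (12,6,cv); (12,8,cv); (12,9,cvk); (16,5,cv); (16,13,cv); (16,15,cv); (17,6,cv); (17,13,cv); (17,14,cv); (18,9,cv); (18,14,cv); (18,15,cv); (19,13,cv); (19,14,cv); (19,15,cv); (23,0,cv); (23,20,cv); (23,22,cv); (24,6,cv); (24,20,cv); (24,21,cv); (25,8,cv); (25,21,cv); (25,22,cv); (26,20,cv); (26,21,cv); (26,22,cv)
final:
nodes: 0:V, 3:V, 4:V, 5:V, 6:V, 8:V, 9:V, 12:T, 13:V, 14:V, 15:V, 16:T, 17:T, 18:T, 19:T, 20:V, 21:V, 22:V, 23:T, 24:T, 25:T, 26:T
edges: (12,0,cv); (12,6,cv); (12,8,cv); (12,9,cvk); (16,5,cv); (16,13,cv); (16,15,cv); (17,6,cv); (17,13,cv); (17,14,cv); (18,9,cv); (18,14,cv); (18,15,cv); (19,13,cv); (19,14,cv); (19,15,cv); (23,0,cv); (23,20,cv); (23,22,cv); (24,6,cv); (24,20,cv); (24,21,cv); (25,8,cv); (25,21,cv); (25,22,cv); (26,20,cv); (26,21,cv); (26,22,cv)


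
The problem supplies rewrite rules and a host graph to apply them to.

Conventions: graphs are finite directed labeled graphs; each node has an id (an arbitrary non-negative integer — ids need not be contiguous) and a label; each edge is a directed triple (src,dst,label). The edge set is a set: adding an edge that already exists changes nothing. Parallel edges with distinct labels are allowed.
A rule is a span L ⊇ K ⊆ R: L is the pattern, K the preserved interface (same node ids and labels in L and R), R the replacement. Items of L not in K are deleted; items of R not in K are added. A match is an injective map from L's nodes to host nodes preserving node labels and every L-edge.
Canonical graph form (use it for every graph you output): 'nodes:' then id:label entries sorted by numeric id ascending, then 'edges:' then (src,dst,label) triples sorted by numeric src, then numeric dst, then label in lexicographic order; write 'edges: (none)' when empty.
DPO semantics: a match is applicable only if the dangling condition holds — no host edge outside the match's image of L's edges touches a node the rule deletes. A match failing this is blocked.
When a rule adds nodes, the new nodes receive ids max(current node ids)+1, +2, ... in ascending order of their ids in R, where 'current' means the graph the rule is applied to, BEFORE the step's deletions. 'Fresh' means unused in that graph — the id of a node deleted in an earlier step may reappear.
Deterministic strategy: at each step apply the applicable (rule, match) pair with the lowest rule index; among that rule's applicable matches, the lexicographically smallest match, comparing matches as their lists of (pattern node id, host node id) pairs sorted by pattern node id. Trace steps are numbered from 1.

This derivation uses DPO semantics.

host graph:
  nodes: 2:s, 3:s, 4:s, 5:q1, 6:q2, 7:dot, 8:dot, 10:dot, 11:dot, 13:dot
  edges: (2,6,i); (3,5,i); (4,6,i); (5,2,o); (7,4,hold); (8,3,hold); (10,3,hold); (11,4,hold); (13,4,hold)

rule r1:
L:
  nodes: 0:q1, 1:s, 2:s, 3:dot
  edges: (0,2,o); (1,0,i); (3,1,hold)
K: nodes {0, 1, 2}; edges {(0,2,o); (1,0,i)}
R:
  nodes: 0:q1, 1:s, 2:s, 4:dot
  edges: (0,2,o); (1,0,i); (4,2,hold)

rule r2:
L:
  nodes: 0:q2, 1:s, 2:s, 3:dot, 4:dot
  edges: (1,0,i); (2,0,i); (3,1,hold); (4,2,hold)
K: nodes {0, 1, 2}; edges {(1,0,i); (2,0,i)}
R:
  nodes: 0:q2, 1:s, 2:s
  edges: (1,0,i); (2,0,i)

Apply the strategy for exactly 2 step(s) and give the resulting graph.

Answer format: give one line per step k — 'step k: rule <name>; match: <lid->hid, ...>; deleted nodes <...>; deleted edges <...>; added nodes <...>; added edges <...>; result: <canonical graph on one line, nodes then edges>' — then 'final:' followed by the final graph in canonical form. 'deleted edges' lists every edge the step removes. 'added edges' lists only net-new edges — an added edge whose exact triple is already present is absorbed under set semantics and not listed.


step 1: rule r1; match: 0->5, 1->3, 2->2, 3->8; deleted nodes 8; deleted edges (8,3,hold); added nodes 14; added edges (14,2,hold); result: nodes: 2:s, 3:s, 4:s, 5:q1, 6:q2, 7:dot, 10:dot, 11:dot, 13:dot, 14:dot edges: (2,6,i); (3,5,i); (4,6,i); (5,2,o); (7,4,hold); (10,3,hold); (11,4,hold); (13,4,hold); (14,2,hold)
step 2: rule r1; match: 0->5, 1->3, 2->2, 3->10; deleted nodes 10; deleted edges (10,3,hold); added nodes 15; added edges (15,2,hold); result: nodes: 2:s, 3:s, 4:s, 5:q1, 6:q2, 7:dot, 11:dot, 13:dot, 14:dot, 15:dot edges: (2,6,i); (3,5,i); (4,6,i); (5,2,o); (7,4,hold); (11,4,hold); (13,4,hold); (14,2,hold); (15,2,hold)
final:
nodes: 2:s, 3:s, 4:s, 5:q1, 6:q2, 7:dot, 11:dot, 13:dot, 14:dot, 15:dot
edges: (2,6,i); (3,5,i); (4,6,i); (5,2,o); (7,4,hold); (11,4,hold); (13,4,hold); (14,2,hold); (15,2,hold)


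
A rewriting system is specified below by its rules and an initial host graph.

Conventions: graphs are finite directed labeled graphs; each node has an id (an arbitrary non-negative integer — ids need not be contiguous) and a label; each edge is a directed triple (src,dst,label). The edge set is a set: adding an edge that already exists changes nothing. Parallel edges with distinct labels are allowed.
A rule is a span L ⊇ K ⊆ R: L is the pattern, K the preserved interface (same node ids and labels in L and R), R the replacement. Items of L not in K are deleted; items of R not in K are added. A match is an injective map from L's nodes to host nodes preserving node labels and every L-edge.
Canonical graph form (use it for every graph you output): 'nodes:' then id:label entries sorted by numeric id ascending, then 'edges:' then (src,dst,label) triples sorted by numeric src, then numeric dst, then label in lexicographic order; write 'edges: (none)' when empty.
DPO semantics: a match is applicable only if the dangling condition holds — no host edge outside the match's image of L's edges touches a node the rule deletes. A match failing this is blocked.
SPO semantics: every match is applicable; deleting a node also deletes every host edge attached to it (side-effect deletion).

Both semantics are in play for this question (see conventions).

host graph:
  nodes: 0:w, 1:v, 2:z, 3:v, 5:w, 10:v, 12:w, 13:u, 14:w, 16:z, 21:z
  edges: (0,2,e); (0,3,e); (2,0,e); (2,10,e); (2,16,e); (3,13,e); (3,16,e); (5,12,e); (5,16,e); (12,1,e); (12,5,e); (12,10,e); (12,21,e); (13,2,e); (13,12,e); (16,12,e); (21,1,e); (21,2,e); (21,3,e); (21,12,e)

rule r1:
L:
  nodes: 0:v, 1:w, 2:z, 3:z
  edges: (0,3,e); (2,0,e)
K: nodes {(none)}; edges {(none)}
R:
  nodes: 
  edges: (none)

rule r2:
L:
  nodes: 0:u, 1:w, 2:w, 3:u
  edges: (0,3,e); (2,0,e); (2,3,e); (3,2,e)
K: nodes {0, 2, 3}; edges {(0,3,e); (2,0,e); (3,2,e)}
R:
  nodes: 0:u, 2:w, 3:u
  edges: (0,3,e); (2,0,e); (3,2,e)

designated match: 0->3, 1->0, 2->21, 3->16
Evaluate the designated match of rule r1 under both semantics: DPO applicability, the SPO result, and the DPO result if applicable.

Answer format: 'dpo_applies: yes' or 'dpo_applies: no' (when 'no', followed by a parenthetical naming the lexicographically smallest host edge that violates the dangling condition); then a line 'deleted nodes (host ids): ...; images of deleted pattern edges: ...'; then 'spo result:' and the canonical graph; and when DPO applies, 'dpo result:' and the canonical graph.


dpo_applies: no
(the rule deletes node 0, which keeps host edge (0,2,e) outside the match image — the dangling condition fails, DPO blocks; SPO proceeds and side-deletes such edges)
deleted nodes (host ids): 0, 3, 16, 21; images of deleted pattern edges: (3,16,e); (21,3,e)
spo result:
nodes: 1:v, 2:z, 5:w, 10:v, 12:w, 13:u, 14:w
edges: (2,10,e); (5,12,e); (12,1,e); (12,5,e); (12,10,e); (13,2,e); (13,12,e)


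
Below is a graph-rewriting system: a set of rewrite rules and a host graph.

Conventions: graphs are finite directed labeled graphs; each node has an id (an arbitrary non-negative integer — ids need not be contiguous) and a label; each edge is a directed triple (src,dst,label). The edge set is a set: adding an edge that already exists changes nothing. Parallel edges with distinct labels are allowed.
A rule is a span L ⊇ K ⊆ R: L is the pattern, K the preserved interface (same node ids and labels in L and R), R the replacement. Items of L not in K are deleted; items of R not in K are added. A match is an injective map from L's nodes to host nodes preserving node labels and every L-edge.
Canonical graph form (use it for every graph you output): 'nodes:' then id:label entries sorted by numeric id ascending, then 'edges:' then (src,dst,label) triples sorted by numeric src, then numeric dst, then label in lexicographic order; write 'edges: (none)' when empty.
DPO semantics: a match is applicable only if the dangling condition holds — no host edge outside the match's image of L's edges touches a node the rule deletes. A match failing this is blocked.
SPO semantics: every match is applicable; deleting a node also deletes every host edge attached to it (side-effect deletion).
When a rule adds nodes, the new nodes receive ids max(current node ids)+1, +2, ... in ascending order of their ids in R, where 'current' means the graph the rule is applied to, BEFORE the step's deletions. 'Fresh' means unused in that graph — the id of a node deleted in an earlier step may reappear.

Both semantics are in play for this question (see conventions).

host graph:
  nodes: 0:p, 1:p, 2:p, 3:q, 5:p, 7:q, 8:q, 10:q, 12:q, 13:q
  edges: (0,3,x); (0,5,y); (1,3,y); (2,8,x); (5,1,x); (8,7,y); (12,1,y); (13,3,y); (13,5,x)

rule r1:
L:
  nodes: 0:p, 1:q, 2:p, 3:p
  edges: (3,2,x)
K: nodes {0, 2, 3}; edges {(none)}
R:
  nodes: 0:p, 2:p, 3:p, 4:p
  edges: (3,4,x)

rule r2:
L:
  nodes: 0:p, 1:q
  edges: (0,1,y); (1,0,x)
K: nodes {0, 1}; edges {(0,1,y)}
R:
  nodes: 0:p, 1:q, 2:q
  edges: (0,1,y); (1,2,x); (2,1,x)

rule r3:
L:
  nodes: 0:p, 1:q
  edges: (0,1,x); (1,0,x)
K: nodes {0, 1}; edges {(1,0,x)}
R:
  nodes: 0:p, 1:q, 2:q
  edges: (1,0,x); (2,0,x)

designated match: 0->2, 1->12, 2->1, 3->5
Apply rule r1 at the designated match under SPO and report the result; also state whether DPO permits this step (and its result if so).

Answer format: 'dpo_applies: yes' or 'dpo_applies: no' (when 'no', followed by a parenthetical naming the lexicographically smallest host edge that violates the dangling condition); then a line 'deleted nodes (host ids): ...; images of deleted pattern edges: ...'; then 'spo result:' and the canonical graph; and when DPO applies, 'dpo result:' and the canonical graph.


dpo_applies: no
(the rule deletes node 12, which keeps host edge (12,1,y) outside the match image — the dangling condition fails, DPO blocks; SPO proceeds and side-deletes such edges)
deleted nodes (host ids): 12; images of deleted pattern edges: (5,1,x)
spo result:
nodes: 0:p, 1:p, 2:p, 3:q, 5:p, 7:q, 8:q, 10:q, 13:q, 14:p
edges: (0,3,x); (0,5,y); (1,3,y); (2,8,x); (5,14,x); (8,7,y); (13,3,y); (13,5,x)


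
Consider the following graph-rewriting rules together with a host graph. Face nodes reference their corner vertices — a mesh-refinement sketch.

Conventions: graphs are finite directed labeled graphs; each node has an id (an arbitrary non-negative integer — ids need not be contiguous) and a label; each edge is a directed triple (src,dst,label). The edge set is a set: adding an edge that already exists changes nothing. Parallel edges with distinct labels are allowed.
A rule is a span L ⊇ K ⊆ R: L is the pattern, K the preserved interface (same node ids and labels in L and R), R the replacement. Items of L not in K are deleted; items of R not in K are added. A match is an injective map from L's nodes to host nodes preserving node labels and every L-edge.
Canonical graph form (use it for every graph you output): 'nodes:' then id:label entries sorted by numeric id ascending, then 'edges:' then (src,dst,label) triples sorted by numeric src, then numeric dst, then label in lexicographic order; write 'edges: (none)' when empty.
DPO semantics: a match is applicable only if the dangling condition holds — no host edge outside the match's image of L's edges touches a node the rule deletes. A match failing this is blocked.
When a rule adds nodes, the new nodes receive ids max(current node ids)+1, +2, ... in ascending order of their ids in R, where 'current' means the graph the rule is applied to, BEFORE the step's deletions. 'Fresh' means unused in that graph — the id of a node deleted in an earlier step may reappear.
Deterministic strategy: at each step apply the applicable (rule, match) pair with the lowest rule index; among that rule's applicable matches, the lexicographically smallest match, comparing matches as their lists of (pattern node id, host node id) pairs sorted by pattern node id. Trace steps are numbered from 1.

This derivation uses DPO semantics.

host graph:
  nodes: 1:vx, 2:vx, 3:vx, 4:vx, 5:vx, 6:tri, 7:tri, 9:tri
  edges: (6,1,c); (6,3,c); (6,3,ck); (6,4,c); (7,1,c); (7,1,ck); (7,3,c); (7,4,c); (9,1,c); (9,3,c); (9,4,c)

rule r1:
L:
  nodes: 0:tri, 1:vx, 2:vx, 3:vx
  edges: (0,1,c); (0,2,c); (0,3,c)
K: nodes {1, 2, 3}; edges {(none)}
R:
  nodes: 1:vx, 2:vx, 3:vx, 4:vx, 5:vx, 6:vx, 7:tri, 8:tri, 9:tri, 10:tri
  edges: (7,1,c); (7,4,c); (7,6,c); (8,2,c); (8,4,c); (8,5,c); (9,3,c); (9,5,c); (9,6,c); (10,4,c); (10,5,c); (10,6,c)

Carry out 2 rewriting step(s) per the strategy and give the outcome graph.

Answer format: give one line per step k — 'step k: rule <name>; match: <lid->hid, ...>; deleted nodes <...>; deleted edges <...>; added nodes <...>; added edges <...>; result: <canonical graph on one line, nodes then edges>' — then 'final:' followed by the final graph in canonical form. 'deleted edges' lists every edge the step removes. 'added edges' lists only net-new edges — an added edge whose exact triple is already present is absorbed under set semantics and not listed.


step 1: rule r1; match: 0->9, 1->1, 2->3, 3->4; deleted nodes 9; deleted edges (9,1,c); (9,3,c); (9,4,c); added nodes 10, 11, 12, 13, 14, 15, 16; added edges (13,1,c); (13,10,c); (13,12,c); (14,3,c); (14,10,c); (14,11,c); (15,4,c); (15,11,c); (15,12,c); (16,10,c); (16,11,c); (16,12,c); result: nodes: 1:vx, 2:vx, 3:vx, 4:vx, 5:vx, 6:tri, 7:tri, 10:vx, 11:vx, 12:vx, 13:tri, 14:tri, 15:tri, 16:tri edges: (6,1,c); (6,3,c); (6,3,ck); (6,4,c); (7,1,c); (7,1,ck); (7,3,c); (7,4,c); (13,1,c); (13,10,c); (13,12,c); (14,3,c); (14,10,c); (14,11,c); (15,4,c); (15,11,c); (15,12,c); (16,10,c); (16,11,c); (16,12,c)
step 2: rule r1; match: 0->13, 1->1, 2->10, 3->12; deleted nodes 13; deleted edges (13,1,c); (13,10,c); (13,12,c); added nodes 17, 18, 19, 20, 21, 22, 23; added edges (20,1,c); (20,17,c); (20,19,c); (21,10,c); (21,17,c); (21,18,c); (22,12,c); (22,18,c); (22,19,c); (23,17,c); (23,18,c); (23,19,c); result: nodes: 1:vx, 2:vx, 3:vx, 4:vx, 5:vx, 6:tri, 7:tri, 10:vx, 11:vx, 12:vx, 14:tri, 15:tri, 16:tri, 17:vx, 18:vx, 19:vx, 20:tri, 21:tri, 22:tri, 23:tri edges: (6,1,c); (6,3,c); (6,3,ck); (6,4,c); (7,1,c); (7,1,ck); (7,3,c); (7,4,c); (14,3,c); (14,10,c); (14,11,c); (15,4,c); (15,11,c); (15,12,c); (16,10,c); (16,11,c); (16,12,c); (20,1,c); (20,17,c); (20,19,c); (21,10,c); (21,17,c); (21,18,c); (22,12,c); (22,18,c); (22,19,c); (23,17,c); (23,18,c); (23,19,c)
final:
nodes: 1:vx, 2:vx, 3:vx, 4:vx, 5:vx, 6:tri, 7:tri, 10:vx, 11:vx, 12:vx, 14:tri, 15:tri, 16:tri, 17:vx, 18:vx, 19:vx, 20:tri, 21:tri, 22:tri, 23:tri
edges: (6,1,c); (6,3,c); (6,3,ck); (6,4,c); (7,1,c); (7,1,ck); (7,3,c); (7,4,c); (14,3,c); (14,10,c); (14,11,c); (15,4,c); (15,11,c); (15,12,c); (16,10,c); (16,11,c); (16,12,c); (20,1,c); (20,17,c); (20,19,c); (21,10,c); (21,17,c); (21,18,c); (22,12,c); (22,18,c); (22,19,c); (23,17,c); (23,18,c); (23,19,c)


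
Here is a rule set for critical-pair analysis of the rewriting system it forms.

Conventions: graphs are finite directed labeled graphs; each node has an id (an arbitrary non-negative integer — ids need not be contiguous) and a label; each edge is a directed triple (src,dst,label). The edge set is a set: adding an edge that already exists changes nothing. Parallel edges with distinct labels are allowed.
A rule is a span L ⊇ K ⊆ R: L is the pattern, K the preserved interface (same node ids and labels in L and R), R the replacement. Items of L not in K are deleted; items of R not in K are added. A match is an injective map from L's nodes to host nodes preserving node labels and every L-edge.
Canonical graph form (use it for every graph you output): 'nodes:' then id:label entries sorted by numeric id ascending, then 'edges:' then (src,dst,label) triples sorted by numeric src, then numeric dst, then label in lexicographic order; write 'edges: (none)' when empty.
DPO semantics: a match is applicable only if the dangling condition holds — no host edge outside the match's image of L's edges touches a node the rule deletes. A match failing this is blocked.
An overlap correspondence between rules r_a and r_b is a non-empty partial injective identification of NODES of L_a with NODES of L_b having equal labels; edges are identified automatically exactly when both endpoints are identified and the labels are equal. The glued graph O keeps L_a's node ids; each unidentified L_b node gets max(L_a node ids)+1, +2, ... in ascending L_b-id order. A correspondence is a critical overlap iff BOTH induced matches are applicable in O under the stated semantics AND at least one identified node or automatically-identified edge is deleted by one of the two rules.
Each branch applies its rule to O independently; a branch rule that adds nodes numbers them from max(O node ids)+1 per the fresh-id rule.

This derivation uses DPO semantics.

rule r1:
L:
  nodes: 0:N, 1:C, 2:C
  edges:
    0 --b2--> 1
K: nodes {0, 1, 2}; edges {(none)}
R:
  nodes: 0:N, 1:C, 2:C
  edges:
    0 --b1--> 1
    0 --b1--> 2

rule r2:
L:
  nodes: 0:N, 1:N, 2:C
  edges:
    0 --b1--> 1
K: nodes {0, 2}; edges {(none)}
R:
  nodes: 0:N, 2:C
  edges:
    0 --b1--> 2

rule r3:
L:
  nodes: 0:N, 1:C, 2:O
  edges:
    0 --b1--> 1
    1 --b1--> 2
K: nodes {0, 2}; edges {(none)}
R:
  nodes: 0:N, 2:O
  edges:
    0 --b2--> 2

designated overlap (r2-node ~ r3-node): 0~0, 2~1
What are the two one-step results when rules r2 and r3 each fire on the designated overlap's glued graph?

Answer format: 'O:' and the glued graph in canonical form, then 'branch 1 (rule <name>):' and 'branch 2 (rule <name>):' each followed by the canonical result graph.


O:
nodes: 0:N, 1:N, 2:C, 3:O
edges: (0,1,b1); (0,2,b1); (2,3,b1)
branch 1 (rule r2):
nodes: 0:N, 2:C, 3:O
edges: (0,2,b1); (2,3,b1)
branch 2 (rule r3):
nodes: 0:N, 1:N, 3:O
edges: (0,1,b1); (0,3,b2)


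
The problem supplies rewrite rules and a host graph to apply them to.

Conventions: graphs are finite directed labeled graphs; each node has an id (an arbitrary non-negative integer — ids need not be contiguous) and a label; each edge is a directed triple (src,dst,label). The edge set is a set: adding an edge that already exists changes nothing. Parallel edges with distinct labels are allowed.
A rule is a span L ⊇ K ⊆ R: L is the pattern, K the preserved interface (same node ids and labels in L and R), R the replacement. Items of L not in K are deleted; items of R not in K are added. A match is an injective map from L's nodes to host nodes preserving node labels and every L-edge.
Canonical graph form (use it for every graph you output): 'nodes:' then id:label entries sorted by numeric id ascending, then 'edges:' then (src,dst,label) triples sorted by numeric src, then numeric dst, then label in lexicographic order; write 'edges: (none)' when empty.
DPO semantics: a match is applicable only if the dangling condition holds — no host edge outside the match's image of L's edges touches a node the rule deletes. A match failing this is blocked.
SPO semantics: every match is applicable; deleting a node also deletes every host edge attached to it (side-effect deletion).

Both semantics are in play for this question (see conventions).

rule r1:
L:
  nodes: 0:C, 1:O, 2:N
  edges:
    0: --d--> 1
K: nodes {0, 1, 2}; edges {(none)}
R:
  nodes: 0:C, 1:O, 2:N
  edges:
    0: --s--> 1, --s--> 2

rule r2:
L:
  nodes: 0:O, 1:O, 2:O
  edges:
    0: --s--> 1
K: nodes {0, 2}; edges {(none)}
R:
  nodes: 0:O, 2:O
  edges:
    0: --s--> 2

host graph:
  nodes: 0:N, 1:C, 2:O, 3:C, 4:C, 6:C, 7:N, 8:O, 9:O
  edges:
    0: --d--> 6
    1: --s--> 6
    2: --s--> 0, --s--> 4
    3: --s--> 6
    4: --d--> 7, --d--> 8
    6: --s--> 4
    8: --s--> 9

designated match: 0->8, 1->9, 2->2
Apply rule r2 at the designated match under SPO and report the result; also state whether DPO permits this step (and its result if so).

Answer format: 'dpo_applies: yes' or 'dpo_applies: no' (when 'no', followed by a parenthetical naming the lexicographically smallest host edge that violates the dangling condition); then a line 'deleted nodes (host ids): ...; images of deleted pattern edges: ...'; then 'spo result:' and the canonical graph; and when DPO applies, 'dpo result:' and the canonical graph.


dpo_applies: yes
deleted nodes (host ids): 9; images of deleted pattern edges: (8,9,s)
spo result:
nodes: 0:N, 1:C, 2:O, 3:C, 4:C, 6:C, 7:N, 8:O
edges: (0,6,d); (1,6,s); (2,0,s); (2,4,s); (3,6,s); (4,7,d); (4,8,d); (6,4,s); (8,2,s)
dpo result:
nodes: 0:N, 1:C, 2:O, 3:C, 4:C, 6:C, 7:N, 8:O
edges: (0,6,d); (1,6,s); (2,0,s); (2,4,s); (3,6,s); (4,7,d); (4,8,d); (6,4,s); (8,2,s)


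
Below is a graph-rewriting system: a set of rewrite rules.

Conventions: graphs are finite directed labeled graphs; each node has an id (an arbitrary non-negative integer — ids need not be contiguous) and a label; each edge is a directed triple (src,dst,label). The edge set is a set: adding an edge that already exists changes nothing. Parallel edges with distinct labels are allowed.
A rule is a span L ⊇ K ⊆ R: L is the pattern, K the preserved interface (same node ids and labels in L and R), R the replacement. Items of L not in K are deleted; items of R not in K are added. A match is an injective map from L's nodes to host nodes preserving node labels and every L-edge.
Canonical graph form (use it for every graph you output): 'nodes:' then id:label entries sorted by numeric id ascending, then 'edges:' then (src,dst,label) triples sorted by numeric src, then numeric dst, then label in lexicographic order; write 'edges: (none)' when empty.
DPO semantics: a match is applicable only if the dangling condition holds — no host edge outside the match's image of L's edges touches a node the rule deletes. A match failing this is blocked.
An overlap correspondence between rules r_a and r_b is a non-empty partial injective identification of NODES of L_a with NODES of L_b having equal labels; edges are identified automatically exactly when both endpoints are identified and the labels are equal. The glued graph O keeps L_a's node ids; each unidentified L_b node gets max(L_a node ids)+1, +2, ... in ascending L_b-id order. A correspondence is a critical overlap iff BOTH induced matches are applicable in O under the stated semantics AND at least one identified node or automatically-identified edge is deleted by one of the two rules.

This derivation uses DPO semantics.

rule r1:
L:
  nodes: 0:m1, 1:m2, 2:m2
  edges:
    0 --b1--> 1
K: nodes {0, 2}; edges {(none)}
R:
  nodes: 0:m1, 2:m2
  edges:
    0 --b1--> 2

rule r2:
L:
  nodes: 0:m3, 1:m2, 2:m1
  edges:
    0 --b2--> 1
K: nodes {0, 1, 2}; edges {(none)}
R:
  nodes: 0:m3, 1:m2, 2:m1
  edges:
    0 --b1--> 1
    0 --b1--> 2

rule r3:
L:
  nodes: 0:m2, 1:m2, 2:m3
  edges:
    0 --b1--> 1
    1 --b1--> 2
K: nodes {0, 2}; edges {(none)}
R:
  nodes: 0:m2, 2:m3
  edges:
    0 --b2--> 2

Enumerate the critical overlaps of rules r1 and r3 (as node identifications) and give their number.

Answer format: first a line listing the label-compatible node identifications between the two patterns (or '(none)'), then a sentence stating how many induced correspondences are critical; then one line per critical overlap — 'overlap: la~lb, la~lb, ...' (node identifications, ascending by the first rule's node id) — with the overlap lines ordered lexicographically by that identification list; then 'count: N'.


label-compatible node identifications between L(r1) and L(r3): 1~0, 1~1, 2~0, 2~1
1 of the induced correspondences is a critical overlap of r1 and r3.
overlap: 2~1
count: 1


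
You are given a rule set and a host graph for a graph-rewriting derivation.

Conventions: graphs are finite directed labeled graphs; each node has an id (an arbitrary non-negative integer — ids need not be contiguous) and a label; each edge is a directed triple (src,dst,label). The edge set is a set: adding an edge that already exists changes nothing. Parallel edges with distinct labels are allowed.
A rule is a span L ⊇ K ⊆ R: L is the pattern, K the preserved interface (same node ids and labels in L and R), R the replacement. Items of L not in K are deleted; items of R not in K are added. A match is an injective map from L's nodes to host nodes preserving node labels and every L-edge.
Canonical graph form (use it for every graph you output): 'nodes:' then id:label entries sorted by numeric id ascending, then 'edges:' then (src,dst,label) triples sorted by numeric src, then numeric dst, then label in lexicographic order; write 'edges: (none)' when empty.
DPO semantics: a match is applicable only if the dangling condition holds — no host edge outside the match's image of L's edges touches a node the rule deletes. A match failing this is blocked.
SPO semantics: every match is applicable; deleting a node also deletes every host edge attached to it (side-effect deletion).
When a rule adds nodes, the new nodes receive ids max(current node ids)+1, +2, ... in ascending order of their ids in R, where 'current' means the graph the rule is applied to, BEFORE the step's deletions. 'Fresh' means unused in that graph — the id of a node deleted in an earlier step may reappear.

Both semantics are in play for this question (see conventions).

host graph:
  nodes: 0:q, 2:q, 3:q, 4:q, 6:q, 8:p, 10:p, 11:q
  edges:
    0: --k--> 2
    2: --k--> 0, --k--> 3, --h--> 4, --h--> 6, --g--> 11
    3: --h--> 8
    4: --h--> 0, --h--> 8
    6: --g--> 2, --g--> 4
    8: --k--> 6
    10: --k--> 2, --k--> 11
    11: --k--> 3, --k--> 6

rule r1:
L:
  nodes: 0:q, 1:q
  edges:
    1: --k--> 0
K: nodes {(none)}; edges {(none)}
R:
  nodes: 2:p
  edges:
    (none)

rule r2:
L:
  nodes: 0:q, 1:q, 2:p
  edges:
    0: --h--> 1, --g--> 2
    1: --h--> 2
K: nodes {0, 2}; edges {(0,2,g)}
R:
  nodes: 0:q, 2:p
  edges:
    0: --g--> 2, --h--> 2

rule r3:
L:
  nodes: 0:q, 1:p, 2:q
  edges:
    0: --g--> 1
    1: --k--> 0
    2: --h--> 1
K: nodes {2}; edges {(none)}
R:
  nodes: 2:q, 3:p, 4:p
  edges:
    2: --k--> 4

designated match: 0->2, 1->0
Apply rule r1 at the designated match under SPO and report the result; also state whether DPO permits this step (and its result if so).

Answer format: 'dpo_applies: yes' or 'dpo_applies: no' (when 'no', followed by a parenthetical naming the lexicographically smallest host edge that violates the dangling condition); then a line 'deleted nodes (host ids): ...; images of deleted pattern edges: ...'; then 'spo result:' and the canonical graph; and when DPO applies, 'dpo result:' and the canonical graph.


dpo_applies: no
(the rule deletes node 2, which keeps host edge (2,0,k) outside the match image — the dangling condition fails, DPO blocks; SPO proceeds and side-deletes such edges)
deleted nodes (host ids): 0, 2; images of deleted pattern edges: (0,2,k)
spo result:
nodes: 3:q, 4:q, 6:q, 8:p, 10:p, 11:q, 12:p
edges: (3,8,h); (4,8,h); (6,4,g); (8,6,k); (10,11,k); (11,3,k); (11,6,k)


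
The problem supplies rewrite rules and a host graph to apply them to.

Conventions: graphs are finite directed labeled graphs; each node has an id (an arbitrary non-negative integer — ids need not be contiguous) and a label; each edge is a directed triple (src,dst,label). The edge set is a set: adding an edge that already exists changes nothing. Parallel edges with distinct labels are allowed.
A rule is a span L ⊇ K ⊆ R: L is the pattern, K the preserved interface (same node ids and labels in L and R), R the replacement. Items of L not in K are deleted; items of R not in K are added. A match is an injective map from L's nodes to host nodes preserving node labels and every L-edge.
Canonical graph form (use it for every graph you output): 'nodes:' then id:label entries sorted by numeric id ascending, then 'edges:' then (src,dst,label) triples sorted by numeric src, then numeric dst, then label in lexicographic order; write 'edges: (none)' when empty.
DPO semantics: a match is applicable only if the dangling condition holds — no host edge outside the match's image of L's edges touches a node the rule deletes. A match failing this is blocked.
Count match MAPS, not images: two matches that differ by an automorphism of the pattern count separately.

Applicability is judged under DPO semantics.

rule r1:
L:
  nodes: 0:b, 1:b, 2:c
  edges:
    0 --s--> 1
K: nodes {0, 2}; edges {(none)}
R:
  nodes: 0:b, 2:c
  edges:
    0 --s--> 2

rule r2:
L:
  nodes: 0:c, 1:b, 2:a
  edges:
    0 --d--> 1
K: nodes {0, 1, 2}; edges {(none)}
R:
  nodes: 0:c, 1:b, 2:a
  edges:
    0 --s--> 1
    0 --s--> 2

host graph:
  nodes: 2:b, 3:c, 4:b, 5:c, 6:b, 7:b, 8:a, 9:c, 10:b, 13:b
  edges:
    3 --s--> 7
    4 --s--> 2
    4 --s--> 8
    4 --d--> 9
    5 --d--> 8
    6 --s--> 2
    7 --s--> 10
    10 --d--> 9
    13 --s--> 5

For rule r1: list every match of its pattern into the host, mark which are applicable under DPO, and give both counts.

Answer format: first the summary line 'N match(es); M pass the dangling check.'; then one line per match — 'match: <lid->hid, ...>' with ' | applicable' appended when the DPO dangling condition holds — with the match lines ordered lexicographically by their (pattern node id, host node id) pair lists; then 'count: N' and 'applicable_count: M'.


9 match(es); 0 pass the dangling check.
match: 0->4, 1->2, 2->3
match: 0->4, 1->2, 2->5
match: 0->4, 1->2, 2->9
match: 0->6, 1->2, 2->3
match: 0->6, 1->2, 2->5
match: 0->6, 1->2, 2->9
match: 0->7, 1->10, 2->3
match: 0->7, 1->10, 2->5
match: 0->7, 1->10, 2->9
count: 9
applicable_count: 0


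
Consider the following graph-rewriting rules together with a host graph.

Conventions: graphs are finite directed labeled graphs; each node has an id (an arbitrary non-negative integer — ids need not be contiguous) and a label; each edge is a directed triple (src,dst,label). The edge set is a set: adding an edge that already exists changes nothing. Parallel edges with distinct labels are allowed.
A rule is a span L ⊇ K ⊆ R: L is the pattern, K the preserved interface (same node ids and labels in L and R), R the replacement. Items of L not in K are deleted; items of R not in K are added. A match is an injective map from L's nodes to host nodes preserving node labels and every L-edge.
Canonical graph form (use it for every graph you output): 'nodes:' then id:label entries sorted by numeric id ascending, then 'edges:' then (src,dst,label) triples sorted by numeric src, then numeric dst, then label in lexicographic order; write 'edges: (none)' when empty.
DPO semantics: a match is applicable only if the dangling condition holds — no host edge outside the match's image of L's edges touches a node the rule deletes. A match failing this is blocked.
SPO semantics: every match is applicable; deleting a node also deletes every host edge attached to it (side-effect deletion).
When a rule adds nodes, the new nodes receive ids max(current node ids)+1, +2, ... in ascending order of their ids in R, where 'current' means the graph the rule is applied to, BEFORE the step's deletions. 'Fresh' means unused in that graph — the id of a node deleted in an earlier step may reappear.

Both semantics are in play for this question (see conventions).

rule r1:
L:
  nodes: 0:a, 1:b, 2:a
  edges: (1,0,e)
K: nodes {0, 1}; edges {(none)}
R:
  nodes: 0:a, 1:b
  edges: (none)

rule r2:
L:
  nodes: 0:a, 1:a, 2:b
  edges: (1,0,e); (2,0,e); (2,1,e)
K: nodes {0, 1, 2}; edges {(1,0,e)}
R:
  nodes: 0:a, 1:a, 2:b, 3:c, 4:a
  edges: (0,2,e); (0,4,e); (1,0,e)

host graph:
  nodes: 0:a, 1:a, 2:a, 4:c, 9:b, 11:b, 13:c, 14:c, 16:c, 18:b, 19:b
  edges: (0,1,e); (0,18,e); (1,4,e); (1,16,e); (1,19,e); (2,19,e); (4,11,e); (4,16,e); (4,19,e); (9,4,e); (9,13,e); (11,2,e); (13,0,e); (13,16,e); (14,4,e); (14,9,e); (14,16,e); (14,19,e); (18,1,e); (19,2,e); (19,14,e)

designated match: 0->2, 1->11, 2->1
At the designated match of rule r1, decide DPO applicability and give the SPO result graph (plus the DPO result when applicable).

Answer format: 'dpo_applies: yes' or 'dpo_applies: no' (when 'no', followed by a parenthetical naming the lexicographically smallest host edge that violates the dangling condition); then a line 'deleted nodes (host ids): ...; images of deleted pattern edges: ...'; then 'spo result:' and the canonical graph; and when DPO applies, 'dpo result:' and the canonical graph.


dpo_applies: no
(the rule deletes node 1, which keeps host edge (0,1,e) outside the match image — the dangling condition fails, DPO blocks; SPO proceeds and side-deletes such edges)
deleted nodes (host ids): 1; images of deleted pattern edges: (11,2,e)
spo result:
nodes: 0:a, 2:a, 4:c, 9:b, 11:b, 13:c, 14:c, 16:c, 18:b, 19:b
edges: (0,18,e); (2,19,e); (4,11,e); (4,16,e); (4,19,e); (9,4,e); (9,13,e); (13,0,e); (13,16,e); (14,4,e); (14,9,e); (14,16,e); (14,19,e); (19,2,e); (19,14,e)


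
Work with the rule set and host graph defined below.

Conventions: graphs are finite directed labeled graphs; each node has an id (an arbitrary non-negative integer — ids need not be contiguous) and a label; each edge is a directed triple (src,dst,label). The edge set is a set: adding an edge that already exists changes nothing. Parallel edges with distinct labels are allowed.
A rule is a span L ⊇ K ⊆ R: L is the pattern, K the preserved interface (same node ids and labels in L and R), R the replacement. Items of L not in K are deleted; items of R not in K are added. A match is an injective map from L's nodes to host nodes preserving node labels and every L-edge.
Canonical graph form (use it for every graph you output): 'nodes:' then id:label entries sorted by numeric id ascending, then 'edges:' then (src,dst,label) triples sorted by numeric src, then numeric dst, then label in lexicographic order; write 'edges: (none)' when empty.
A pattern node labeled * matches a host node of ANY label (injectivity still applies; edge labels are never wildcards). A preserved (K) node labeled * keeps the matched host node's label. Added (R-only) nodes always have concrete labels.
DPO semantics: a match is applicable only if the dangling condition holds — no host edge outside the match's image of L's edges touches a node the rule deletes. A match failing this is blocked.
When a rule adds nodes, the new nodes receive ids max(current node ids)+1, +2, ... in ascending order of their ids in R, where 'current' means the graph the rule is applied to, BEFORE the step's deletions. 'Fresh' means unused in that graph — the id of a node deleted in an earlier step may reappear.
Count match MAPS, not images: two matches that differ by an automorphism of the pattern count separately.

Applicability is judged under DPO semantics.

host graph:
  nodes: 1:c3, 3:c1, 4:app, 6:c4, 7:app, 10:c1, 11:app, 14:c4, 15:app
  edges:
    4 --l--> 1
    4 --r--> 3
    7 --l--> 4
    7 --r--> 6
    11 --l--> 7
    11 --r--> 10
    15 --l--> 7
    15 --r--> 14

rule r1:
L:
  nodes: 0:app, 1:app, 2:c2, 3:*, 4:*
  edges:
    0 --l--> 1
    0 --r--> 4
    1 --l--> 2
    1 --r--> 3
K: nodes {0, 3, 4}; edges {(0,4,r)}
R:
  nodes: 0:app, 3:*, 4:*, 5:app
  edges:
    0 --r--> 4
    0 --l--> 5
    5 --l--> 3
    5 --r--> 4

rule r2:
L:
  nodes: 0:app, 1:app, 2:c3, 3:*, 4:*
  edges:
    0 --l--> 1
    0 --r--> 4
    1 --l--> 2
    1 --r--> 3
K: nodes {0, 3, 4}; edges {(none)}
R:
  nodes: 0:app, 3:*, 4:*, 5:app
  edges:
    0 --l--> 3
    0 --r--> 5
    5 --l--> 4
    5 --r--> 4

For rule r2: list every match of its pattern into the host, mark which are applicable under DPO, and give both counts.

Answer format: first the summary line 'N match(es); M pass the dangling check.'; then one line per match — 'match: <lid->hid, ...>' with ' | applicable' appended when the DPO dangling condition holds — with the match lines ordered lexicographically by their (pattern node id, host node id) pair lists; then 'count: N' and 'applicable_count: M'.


1 match(es); 1 pass the dangling check.
match: 0->7, 1->4, 2->1, 3->3, 4->6 | applicable
count: 1
applicable_count: 1


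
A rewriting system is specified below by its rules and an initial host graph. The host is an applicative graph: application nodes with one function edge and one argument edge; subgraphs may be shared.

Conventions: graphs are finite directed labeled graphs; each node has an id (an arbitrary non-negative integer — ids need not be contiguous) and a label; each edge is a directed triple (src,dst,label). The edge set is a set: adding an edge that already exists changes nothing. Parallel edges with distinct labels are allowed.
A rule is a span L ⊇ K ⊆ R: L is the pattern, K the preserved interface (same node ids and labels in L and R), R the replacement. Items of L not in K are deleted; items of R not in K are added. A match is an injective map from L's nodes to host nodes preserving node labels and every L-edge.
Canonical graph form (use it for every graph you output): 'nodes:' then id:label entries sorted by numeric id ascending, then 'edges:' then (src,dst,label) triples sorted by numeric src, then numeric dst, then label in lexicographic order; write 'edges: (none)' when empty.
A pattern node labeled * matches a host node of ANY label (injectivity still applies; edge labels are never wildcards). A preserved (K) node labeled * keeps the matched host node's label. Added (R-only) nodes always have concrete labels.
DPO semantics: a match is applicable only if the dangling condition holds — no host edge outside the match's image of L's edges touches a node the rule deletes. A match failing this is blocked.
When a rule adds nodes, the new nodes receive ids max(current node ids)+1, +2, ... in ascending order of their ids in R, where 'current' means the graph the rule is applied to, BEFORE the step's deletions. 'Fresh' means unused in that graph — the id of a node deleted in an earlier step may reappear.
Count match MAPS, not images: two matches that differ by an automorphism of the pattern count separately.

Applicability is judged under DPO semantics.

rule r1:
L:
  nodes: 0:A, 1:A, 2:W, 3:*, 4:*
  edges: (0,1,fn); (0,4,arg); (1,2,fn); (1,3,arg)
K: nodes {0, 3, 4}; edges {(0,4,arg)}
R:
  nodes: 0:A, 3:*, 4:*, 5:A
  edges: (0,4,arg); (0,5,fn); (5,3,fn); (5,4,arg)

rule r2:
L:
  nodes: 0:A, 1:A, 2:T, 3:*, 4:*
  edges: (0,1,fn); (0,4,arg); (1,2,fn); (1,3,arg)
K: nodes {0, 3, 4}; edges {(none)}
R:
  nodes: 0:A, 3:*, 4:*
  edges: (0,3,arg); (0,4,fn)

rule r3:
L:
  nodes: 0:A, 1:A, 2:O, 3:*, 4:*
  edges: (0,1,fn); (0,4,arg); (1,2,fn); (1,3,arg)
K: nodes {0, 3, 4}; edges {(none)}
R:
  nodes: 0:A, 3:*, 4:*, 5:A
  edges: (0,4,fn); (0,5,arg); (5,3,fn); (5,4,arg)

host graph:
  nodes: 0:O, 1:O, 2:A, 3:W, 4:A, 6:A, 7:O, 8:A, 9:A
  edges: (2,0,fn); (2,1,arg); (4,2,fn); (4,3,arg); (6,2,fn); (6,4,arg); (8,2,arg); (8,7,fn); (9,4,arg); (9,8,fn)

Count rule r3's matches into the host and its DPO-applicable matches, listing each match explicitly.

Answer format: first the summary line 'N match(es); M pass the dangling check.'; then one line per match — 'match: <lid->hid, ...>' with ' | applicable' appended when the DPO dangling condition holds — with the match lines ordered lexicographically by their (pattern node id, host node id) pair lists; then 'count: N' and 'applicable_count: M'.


3 match(es); 1 pass the dangling check.
match: 0->4, 1->2, 2->0, 3->1, 4->3
match: 0->6, 1->2, 2->0, 3->1, 4->4
match: 0->9, 1->8, 2->7, 3->2, 4->4 | applicable
count: 3
applicable_count: 1
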